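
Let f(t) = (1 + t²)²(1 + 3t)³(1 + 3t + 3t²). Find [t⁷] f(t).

(1 + t²)² has coefficients 1,0,2,0,1 for degrees 0…4.
(1 + 3t)³ has coefficients 1,9,27,27,0,0,0,0 for degrees 0…7.
Finally multiplying by (1 + 3t + 3t²), the product of all factors after the first has coefficients 1,12,57,135,162,81,0,0 for degrees 0…7.
[t⁷] = 1·0 + 2·81 + 1·135 = 297.

297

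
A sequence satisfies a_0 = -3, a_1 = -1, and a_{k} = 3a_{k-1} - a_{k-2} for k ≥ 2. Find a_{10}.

The ordinary generating function has denominator 1 - 3z + z^2.
Iterating the recurrence: a_0,…,a_{10} = -3, -1, 0, 1, 3, 8, 21, 55, 144, 377, 987.

987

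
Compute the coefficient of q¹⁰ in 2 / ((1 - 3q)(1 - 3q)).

The denominator gives the recurrence a_n = 6a_(n−1) − 9a_(n−2) for n ≥ 2; the numerator fixes a_0 = 2, a_1 = 12.
Iterating: 2, 12, 54, 216, 810, 2916, 10206, 34992, 118098, 393660, 1299078, so a_10 = 1299078.

1299078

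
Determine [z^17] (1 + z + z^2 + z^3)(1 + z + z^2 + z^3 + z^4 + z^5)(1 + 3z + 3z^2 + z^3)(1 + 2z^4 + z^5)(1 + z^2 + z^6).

(1 + z + z^2 + z^3) has coefficients 1,1,1,1 for degrees 0…3.
(1 + z + z^2 + z^3 + z^4 + z^5) has coefficients 1,1,1,1,1,1,0,0,0,0,0,0,0,0,0,0,0,0 for degrees 0…17.
Multiplying by (1 + 3z + 3z^2 + z^3) gives running coefficients 1,4,7,8,8,8,7,4,1,0,0,0,0,0,0,0,0,0 for degrees 0…17.
Multiplying by (1 + 2z^4 + z^5) gives running coefficients 1,4,7,8,10,17,25,27,25,24,22,15,6,1,0,0,0,0 for degrees 0…17.
Finally multiplying by (1 + z^2 + z^6), the product of all factors after the first has coefficients 1,4,8,12,17,25,36,48,57,59,57,56,53,43,31,25,22,15 for degrees 0…17.
[z^17] = 1·15 + 1·22 + 1·25 + 1·31 = 93.

93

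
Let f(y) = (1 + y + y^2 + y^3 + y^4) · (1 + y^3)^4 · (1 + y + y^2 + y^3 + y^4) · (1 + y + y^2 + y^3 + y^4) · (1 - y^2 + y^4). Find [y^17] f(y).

141

(1 + y + y^2 + y^3 + y^4) has coefficients 1,1,1,1,1 for degrees 0…4.
(1 + y^3)^4 has coefficients 1,0,0,4,0,0,6,0,0,4,0,0,1,0,0,0,0,0 for degrees 0…17.
Multiplying by (1 + y + y^2 + y^3 + y^4) gives running coefficients 1,1,1,5,5,4,10,10,6,10,10,4,5,5,1,1,1,0 for degrees 0…17.
Multiplying by (1 + y + y^2 + y^3 + y^4) gives running coefficients 1,2,3,8,13,16,25,34,35,40,46,40,35,34,25,16,13,8 for degrees 0…17.
Finally multiplying by (1 - y^2 + y^4), the product of all factors after the first has coefficients 1,2,2,6,11,10,15,26,23,22,36,34,24,34,36,22,23,26 for degrees 0…17.
[y^17] = 1·26 + 1·23 + 1·22 + 1·36 + 1·34 = 141.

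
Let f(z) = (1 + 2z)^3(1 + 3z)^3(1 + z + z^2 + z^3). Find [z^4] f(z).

971

(1 + 2z)^3 has coefficients 1,6,12,8 for degrees 0…3.
(1 + 3z)^3 has coefficients 1,9,27,27,0 for degrees 0…4.
Finally multiplying by (1 + z + z^2 + z^3), the product of all factors after the first has coefficients 1,10,37,64,63 for degrees 0…4.
[z^4] = 1·63 + 6·64 + 12·37 + 8·10 = 971.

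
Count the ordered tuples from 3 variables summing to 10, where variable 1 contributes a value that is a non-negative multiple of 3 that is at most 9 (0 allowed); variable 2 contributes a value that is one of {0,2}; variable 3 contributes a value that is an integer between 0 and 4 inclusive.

The generating function for the choices is (1 + z³ + z⁶ + z⁹)·(1 + z²)·(1 + z + z² + z³ + z⁴); the count is [z¹⁰].
(1 + z³ + z⁶ + z⁹) has coefficients 1,0,0,1,0,0,1,0,0,1 for degrees 0…9.
(1 + z²) has coefficients 1,0,1,0,0,0,0,0,0,0,0 for degrees 0…10.
Finally multiplying by (1 + z + z² + z³ + z⁴), the product of all factors after the first has coefficients 1,1,2,2,2,1,1,0,0,0,0 for degrees 0…10.
[z¹⁰] = 1·0 + 1·0 + 1·2 + 1·1 = 3.

3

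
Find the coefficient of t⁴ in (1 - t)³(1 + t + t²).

(1 - t)³ has coefficients 1,-3,3,-1 for degrees 0…3.
(1 + t + t²) has coefficients 1,1,1,0,0 for degrees 0…4.
[t⁴] = 1·0 − 3·0 + 3·1 − 1·1 = 2.

2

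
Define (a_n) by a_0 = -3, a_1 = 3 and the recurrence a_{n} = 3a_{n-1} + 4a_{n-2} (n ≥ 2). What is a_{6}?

The ordinary generating function has denominator 1 - 3t - 4t^2.
Iterating the recurrence: a_0,…,a_{6} = -3, 3, -3, 3, -3, 3, -3.

-3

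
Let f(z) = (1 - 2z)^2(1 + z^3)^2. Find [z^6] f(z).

1

(1 - 2z)^2 has coefficients 1,-4,4 for degrees 0…2.
(1 + z^3)^2 has coefficients 1,0,0,2,0,0,1 for degrees 0…6.
[z^6] = 1·1 − 4·0 + 4·0 = 1.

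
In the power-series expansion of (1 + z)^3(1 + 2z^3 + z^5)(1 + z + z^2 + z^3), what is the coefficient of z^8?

16

(1 + z)^3 has coefficients 1,3,3,1 for degrees 0…3.
(1 + 2z^3 + z^5) has coefficients 1,0,0,2,0,1,0,0,0 for degrees 0…8.
Finally multiplying by (1 + z + z^2 + z^3), the product of all factors after the first has coefficients 1,1,1,3,2,3,3,1,1 for degrees 0…8.
[z^8] = 1·1 + 3·1 + 3·3 + 1·3 = 16.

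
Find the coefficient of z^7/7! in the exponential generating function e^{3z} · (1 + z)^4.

The EGF product rule gives c_7 = Σ_{k_1+k_2=7} C(7; k_1,k_2) · ∏ g_i(k_i), where e^{3z} gives (3)^k; (1+z)^4 gives the falling factorial (4)_k.
g_1(k) for k = 0…7: 1, 3, 9, 27, 81, 243, 729, 2187.
g_2(k) for k = 0…7: 1, 4, 12, 24, 24, 0, 0, 0.
c_7 = Σ_k C(7,k)·g_1(k)·g_2(7−k) = 35·27·24 + 35·81·24 + 21·243·12 + 7·729·4 + 1·2187·1 = 22680 + 68040 + 61236 + 20412 + 2187 = 174555.

174555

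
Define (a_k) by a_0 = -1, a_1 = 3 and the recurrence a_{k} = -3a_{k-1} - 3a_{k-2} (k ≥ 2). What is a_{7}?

-81

The ordinary generating function has denominator 1 + 3y + 3y^2.
Iterating the recurrence: a_0,…,a_{7} = -1, 3, -6, 9, -9, 0, 27, -81.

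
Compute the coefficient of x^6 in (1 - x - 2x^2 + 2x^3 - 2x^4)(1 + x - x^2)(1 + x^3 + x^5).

3

(1 - x - 2x^2 + 2x^3 - 2x^4) has coefficients 1,-1,-2,2,-2 for degrees 0…4.
(1 + x - x^2) has coefficients 1,1,-1,0,0,0,0 for degrees 0…6.
Finally multiplying by (1 + x^3 + x^5), the product of all factors after the first has coefficients 1,1,-1,1,1,0,1 for degrees 0…6.
[x^6] = 1·1 − 1·0 − 2·1 + 2·1 − 2·(-1) = 3.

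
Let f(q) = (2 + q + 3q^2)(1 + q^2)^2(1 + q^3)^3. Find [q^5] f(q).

(2 + q + 3q^2) has coefficients 2,1,3 for degrees 0…2.
(1 + q^2)^2 has coefficients 1,0,2,0,1,0 for degrees 0…5.
Finally multiplying by (1 + q^3)^3, the product of all factors after the first has coefficients 1,0,2,3,1,6 for degrees 0…5.
[q^5] = 2·6 + 1·1 + 3·3 = 22.

22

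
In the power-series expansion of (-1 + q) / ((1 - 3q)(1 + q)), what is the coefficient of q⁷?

-1093

Partial fractions give a closed form: a_n = (-1/2)·3^n + (-1/2)·(-1)^n.
At n = 7: a_7 = -1093.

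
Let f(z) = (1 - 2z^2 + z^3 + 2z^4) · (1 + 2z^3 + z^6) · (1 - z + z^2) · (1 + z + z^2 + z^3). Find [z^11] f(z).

(1 - 2z^2 + z^3 + 2z^4) has coefficients 1,0,-2,1,2 for degrees 0…4.
(1 + 2z^3 + z^6) has coefficients 1,0,0,2,0,0,1,0,0,0,0,0 for degrees 0…11.
Multiplying by (1 - z + z^2) gives running coefficients 1,-1,1,2,-2,2,1,-1,1,0,0,0 for degrees 0…11.
Finally multiplying by (1 + z + z^2 + z^3), the product of all factors after the first has coefficients 1,0,1,3,0,3,3,0,3,1,0,1 for degrees 0…11.
[z^11] = 1·1 − 2·1 + 1·3 + 2·0 = 2.

2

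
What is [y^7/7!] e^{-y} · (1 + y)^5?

The EGF product rule gives c_7 = Σ_{k_1+k_2=7} C(7; k_1,k_2) · ∏ g_i(k_i), where e^{-y} gives (-1)^k; (1+y)^5 gives the falling factorial (5)_k.
g_1(k) for k = 0…7: 1, -1, 1, -1, 1, -1, 1, -1.
g_2(k) for k = 0…7: 1, 5, 20, 60, 120, 120, 0, 0.
c_7 = Σ_k C(7,k)·g_1(k)·g_2(7−k) = 21·1·120 + 35·(-1)·120 + 35·1·60 + 21·(-1)·20 + 7·1·5 + 1·(-1)·1 = 2520 − 4200 + 2100 − 420 + 35 − 1 = 34.

34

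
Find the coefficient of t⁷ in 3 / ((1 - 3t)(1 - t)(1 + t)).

Partial fractions give a closed form: a_n = (27/8)·3^n + (-3/4)·1^n + (3/8)·(-1)^n.
At n = 7: a_7 = 7380.

7380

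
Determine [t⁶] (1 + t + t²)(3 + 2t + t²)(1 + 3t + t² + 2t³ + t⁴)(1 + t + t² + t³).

97

(1 + t + t²) has coefficients 1,1,1 for degrees 0…2.
(3 + 2t + t²) has coefficients 3,2,1,0,0,0,0 for degrees 0…6.
Multiplying by (1 + 3t + t² + 2t³ + t⁴) gives running coefficients 3,11,10,11,8,4,1 for degrees 0…6.
Finally multiplying by (1 + t + t² + t³), the product of all factors after the first has coefficients 3,14,24,35,40,33,24 for degrees 0…6.
[t⁶] = 1·24 + 1·33 + 1·40 = 97.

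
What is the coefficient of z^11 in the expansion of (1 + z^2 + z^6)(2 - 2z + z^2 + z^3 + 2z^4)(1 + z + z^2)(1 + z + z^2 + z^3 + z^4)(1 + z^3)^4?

(1 + z^2 + z^6) has coefficients 1,0,1,0,0,0,1 for degrees 0…6.
(2 - 2z + z^2 + z^3 + 2z^4) has coefficients 2,-2,1,1,2,0,0,0,0,0,0,0 for degrees 0…11.
Multiplying by (1 + z + z^2) gives running coefficients 2,0,1,0,4,3,2,0,0,0,0,0 for degrees 0…11.
Multiplying by (1 + z + z^2 + z^3 + z^4) gives running coefficients 2,2,3,3,7,8,10,9,9,5,2,0 for degrees 0…11.
Finally multiplying by (1 + z^3)^4, the product of all factors after the first has coefficients 2,2,3,11,15,20,34,49,59,71,88,96 for degrees 0…11.
[z^11] = 1·96 + 1·71 + 1·20 = 187.

187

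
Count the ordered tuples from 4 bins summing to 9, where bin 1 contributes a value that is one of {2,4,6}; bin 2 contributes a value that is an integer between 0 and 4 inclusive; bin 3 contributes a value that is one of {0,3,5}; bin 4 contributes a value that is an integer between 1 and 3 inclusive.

The generating function for the choices is (q^2 + q^4 + q^6)·(1 + q + q^2 + q^3 + q^4)·(1 + q^3 + q^5)·(q + q^2 + q^3); the count is [q^9].
(q^2 + q^4 + q^6) has coefficients 0,0,1,0,1,0,1 for degrees 0…6.
(1 + q + q^2 + q^3 + q^4) has coefficients 1,1,1,1,1,0,0,0,0,0 for degrees 0…9.
Multiplying by (1 + q^3 + q^5) gives running coefficients 1,1,1,2,2,2,2,2,1,1 for degrees 0…9.
Finally multiplying by (q + q^2 + q^3), the product of all factors after the first has coefficients 0,1,2,3,4,5,6,6,6,5 for degrees 0…9.
[q^9] = 1·6 + 1·5 + 1·3 = 14.

14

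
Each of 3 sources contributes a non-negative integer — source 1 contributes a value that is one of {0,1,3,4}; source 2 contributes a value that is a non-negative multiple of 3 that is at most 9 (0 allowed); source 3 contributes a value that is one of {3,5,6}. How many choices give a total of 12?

6

The generating function for the choices is (1 + y + y³ + y⁴)·(1 + y³ + y⁶ + y⁹)·(y³ + y⁵ + y⁶); the count is [y¹²].
(1 + y + y³ + y⁴) has coefficients 1,1,0,1,1 for degrees 0…4.
(1 + y³ + y⁶ + y⁹) has coefficients 1,0,0,1,0,0,1,0,0,1,0,0,0 for degrees 0…12.
Finally multiplying by (y³ + y⁵ + y⁶), the product of all factors after the first has coefficients 0,0,0,1,0,1,2,0,1,2,0,1,2 for degrees 0…12.
[y¹²] = 1·2 + 1·1 + 1·2 + 1·1 = 6.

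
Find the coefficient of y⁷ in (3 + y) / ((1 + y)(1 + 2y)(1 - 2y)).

-170

Partial fractions give a closed form: a_n = (-2/3)·(-1)^n + (5/2)·(-2)^n + (7/6)·2^n.
At n = 7: a_7 = -170.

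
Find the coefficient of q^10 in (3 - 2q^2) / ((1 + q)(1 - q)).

The denominator gives the recurrence a_n = a_(n−2) for n ≥ 3; the numerator fixes a_0 = 3, a_1 = 0, a_2 = 1.
Iterating: 3, 0, 1, 0, 1, 0, 1, 0, 1, 0, 1, so a_10 = 1.

1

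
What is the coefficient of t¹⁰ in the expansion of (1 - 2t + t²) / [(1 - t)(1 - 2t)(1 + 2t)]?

1024

Partial fractions give a closed form: a_n = (1/4)·2^n + (3/4)·(-2)^n.
At n = 10: a_10 = 1024.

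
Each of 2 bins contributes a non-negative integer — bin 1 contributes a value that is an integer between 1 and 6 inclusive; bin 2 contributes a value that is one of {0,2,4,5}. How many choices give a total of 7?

The generating function for the choices is (x + x^2 + x^3 + x^4 + x^5 + x^6)·(1 + x^2 + x^4 + x^5); the count is [x^7].
(x + x^2 + x^3 + x^4 + x^5 + x^6) has coefficients 0,1,1,1,1,1,1 for degrees 0…6.
(1 + x^2 + x^4 + x^5) has coefficients 1,0,1,0,1,1,0,0 for degrees 0…7.
[x^7] = 1·0 + 1·1 + 1·1 + 1·0 + 1·1 + 1·0 = 3.

3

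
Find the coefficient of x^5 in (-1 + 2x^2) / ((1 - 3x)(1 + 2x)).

-107

The denominator gives the recurrence a_n = a_(n−1) + 6a_(n−2) for n ≥ 3; the numerator fixes a_0 = -1, a_1 = -1, a_2 = -5.
Iterating: -1, -1, -5, -11, -41, -107, so a_5 = -107.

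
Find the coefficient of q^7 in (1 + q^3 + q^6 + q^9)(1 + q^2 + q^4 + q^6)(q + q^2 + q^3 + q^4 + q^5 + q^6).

6

(1 + q^3 + q^6 + q^9) has coefficients 1,0,0,1,0,0,1,0 for degrees 0…7.
(1 + q^2 + q^4 + q^6) has coefficients 1,0,1,0,1,0,1,0 for degrees 0…7.
Finally multiplying by (q + q^2 + q^3 + q^4 + q^5 + q^6), the product of all factors after the first has coefficients 0,1,1,2,2,3,3,3 for degrees 0…7.
[q^7] = 1·3 + 1·2 + 1·1 = 6.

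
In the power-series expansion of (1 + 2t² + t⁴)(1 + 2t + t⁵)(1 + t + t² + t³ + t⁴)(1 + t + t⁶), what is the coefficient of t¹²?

14

(1 + 2t² + t⁴) has coefficients 1,0,2,0,1 for degrees 0…4.
(1 + 2t + t⁵) has coefficients 1,2,0,0,0,1,0,0,0,0,0,0,0 for degrees 0…12.
Multiplying by (1 + t + t² + t³ + t⁴) gives running coefficients 1,3,3,3,3,3,1,1,1,1,0,0,0 for degrees 0…12.
Finally multiplying by (1 + t + t⁶), the product of all factors after the first has coefficients 1,4,6,6,6,6,5,5,5,5,4,3,1 for degrees 0…12.
[t¹²] = 1·1 + 2·4 + 1·5 = 14.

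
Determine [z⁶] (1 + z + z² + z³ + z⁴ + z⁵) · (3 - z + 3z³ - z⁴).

(1 + z + z² + z³ + z⁴ + z⁵) has coefficients 1,1,1,1,1,1 for degrees 0…5.
(3 - z + 3z³ - z⁴) has coefficients 3,-1,0,3,-1,0,0 for degrees 0…6.
[z⁶] = 1·0 + 1·0 + 1·(-1) + 1·3 + 1·0 + 1·(-1) = 1.

1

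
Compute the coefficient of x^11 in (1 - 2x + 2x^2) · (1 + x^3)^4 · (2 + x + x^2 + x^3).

(1 - 2x + 2x^2) has coefficients 1,-2,2 for degrees 0…2.
(1 + x^3)^4 has coefficients 1,0,0,4,0,0,6,0,0,4,0,0 for degrees 0…11.
Finally multiplying by (2 + x + x^2 + x^3), the product of all factors after the first has coefficients 2,1,1,9,4,4,16,6,6,14,4,4 for degrees 0…11.
[x^11] = 1·4 − 2·4 + 2·14 = 24.

24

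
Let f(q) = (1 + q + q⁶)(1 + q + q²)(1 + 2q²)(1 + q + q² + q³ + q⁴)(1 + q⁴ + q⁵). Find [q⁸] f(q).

39

(1 + q + q⁶) has coefficients 1,1,0,0,0,0,1 for degrees 0…6.
(1 + q + q²) has coefficients 1,1,1,0,0,0,0,0,0 for degrees 0…8.
Multiplying by (1 + 2q²) gives running coefficients 1,1,3,2,2,0,0,0,0 for degrees 0…8.
Multiplying by (1 + q + q² + q³ + q⁴) gives running coefficients 1,2,5,7,9,8,7,4,2 for degrees 0…8.
Finally multiplying by (1 + q⁴ + q⁵), the product of all factors after the first has coefficients 1,2,5,7,10,11,14,16,18 for degrees 0…8.
[q⁸] = 1·18 + 1·16 + 1·5 = 39.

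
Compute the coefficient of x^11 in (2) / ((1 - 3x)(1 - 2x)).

1054690

Partial fractions give a closed form: a_n = (6)·3^n + (-4)·2^n.
At n = 11: a_11 = 1054690.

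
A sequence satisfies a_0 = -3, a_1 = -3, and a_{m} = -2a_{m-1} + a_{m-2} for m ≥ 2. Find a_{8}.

The ordinary generating function has denominator 1 + 2z - z^2.
Iterating the recurrence: a_0,…,a_{8} = -3, -3, 3, -9, 21, -51, 123, -297, 717.

717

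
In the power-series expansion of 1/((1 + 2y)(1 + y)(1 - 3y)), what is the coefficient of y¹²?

Partial fractions give a closed form: a_n = (4/5)·(-2)^n + (-1/4)·(-1)^n + (9/20)·3^n.
At n = 12: a_12 = 242425.

242425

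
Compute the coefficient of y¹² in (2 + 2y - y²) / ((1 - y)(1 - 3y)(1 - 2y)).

6066517

The denominator gives the recurrence a_n = 6a_(n−1) − 11a_(n−2) + 6a_(n−3) for n ≥ 3; the numerator fixes a_0 = 2, a_1 = 14, a_2 = 61.
Iterating: 2, 14, 61, 224, 757, 2444, 7681, 23744, 72637, 220724, 667801, 2014664, 6066517, so a_12 = 6066517.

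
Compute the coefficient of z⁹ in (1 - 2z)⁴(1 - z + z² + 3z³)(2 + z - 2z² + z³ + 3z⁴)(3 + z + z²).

(1 - 2z)⁴ has coefficients 1,-8,24,-32,16 for degrees 0…4.
(1 - z + z² + 3z³) has coefficients 1,-1,1,3,0,0,0,0,0,0 for degrees 0…9.
Multiplying by (2 + z - 2z² + z³ + 3z⁴) gives running coefficients 2,-1,-1,10,3,-8,6,9,0,0 for degrees 0…9.
Finally multiplying by (3 + z + z²), the product of all factors after the first has coefficients 6,-1,-2,28,18,-11,13,25,15,9 for degrees 0…9.
[z⁹] = 1·9 − 8·15 + 24·25 − 32·13 + 16·(-11) = -103.

-103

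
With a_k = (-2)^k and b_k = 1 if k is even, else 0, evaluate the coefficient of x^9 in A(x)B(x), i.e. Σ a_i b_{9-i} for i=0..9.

-682

This is [x^9] in the product of the two ordinary generating functions.
Σ = 1·0 − 2·1 + 4·0 − 8·1 + 16·0 − 32·1 + 64·0 − 128·1 + 256·0 − 512·1 = -682.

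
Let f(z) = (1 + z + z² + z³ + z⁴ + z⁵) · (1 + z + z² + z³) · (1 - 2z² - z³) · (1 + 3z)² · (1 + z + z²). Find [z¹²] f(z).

(1 + z + z² + z³ + z⁴ + z⁵) has coefficients 1,1,1,1,1,1 for degrees 0…5.
(1 + z + z² + z³) has coefficients 1,1,1,1,0,0,0,0,0,0,0,0,0 for degrees 0…12.
Multiplying by (1 - 2z² - z³) gives running coefficients 1,1,-1,-2,-3,-3,-1,0,0,0,0,0,0 for degrees 0…12.
Multiplying by (1 + 3z)² gives running coefficients 1,7,14,1,-24,-39,-46,-33,-9,0,0,0,0 for degrees 0…12.
Finally multiplying by (1 + z + z²), the product of all factors after the first has coefficients 1,8,22,22,-9,-62,-109,-118,-88,-42,-9,0,0 for degrees 0…12.
[z¹²] = 1·0 + 1·0 + 1·(-9) + 1·(-42) + 1·(-88) + 1·(-118) = -257.

-257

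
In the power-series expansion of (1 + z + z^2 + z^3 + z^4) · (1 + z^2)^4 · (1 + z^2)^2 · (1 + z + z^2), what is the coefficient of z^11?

(1 + z + z^2 + z^3 + z^4) has coefficients 1,1,1,1,1 for degrees 0…4.
(1 + z^2)^4 has coefficients 1,0,4,0,6,0,4,0,1,0,0,0 for degrees 0…11.
Multiplying by (1 + z^2)^2 gives running coefficients 1,0,6,0,15,0,20,0,15,0,6,0 for degrees 0…11.
Finally multiplying by (1 + z + z^2), the product of all factors after the first has coefficients 1,1,7,6,21,15,35,20,35,15,21,6 for degrees 0…11.
[z^11] = 1·6 + 1·21 + 1·15 + 1·35 + 1·20 = 97.

97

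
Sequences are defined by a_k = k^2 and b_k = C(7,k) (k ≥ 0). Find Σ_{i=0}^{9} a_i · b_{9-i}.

4096

Write out a_i and b_{9-i} for i = 0,…,9 and sum the products.
Σ = 0·0 + 1·0 + 4·1 + 9·7 + 16·21 + 25·35 + 36·35 + 49·21 + 64·7 + 81·1 = 4096.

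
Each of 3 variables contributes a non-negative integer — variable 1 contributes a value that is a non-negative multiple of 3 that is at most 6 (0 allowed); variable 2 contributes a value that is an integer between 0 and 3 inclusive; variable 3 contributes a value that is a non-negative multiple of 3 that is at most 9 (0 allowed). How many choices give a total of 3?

The generating function for the choices is (1 + x^3 + x^6)·(1 + x + x^2 + x^3)·(1 + x^3 + x^6 + x^9); the count is [x^3].
(1 + x^3 + x^6) has coefficients 1,0,0,1 for degrees 0…3.
(1 + x + x^2 + x^3) has coefficients 1,1,1,1 for degrees 0…3.
Finally multiplying by (1 + x^3 + x^6 + x^9), the product of all factors after the first has coefficients 1,1,1,2 for degrees 0…3.
[x^3] = 1·2 + 1·1 = 3.

3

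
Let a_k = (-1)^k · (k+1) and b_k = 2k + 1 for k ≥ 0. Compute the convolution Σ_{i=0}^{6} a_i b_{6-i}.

4

The convolution is the t^6 coefficient of A(t)B(t).
Σ = 1·13 − 2·11 + 3·9 − 4·7 + 5·5 − 6·3 + 7·1 = 4.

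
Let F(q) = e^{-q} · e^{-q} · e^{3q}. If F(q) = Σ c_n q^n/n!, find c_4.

The EGF product rule gives c_4 = Σ_{k_1+k_2+k_3=4} C(4; k_1,k_2,k_3) · ∏ g_i(k_i), where e^{-q} gives (-1)^k; e^{-q} gives (-1)^k; e^{3q} gives (3)^k.
g_1(k) for k = 0…4: 1, -1, 1, -1, 1.
g_2(k) for k = 0…4: 1, -1, 1, -1, 1.
g_3(k) for k = 0…4: 1, 3, 9, 27, 81.
First combine the last two factors: h(k) = Σ_j C(k,j)·g_2(j)·g_3(k−j) for k = 0…4: 1, 2, 4, 8, 16.
c_4 = Σ_k C(4,k)·g_1(k)·h(4−k) = 1·1·16 + 4·(-1)·8 + 6·1·4 + 4·(-1)·2 + 1·1·1 = 16 − 32 + 24 − 8 + 1 = 1.

1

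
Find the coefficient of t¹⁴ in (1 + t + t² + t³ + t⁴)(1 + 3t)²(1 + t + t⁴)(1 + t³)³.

86

(1 + t + t² + t³ + t⁴) has coefficients 1,1,1,1,1 for degrees 0…4.
(1 + 3t)² has coefficients 1,6,9,0,0,0,0,0,0,0,0,0,0,0,0 for degrees 0…14.
Multiplying by (1 + t + t⁴) gives running coefficients 1,7,15,9,1,6,9,0,0,0,0,0,0,0,0 for degrees 0…14.
Finally multiplying by (1 + t³)³, the product of all factors after the first has coefficients 1,7,15,12,22,51,39,24,63,55,10,33,36,1,6 for degrees 0…14.
[t¹⁴] = 1·6 + 1·1 + 1·36 + 1·33 + 1·10 = 86.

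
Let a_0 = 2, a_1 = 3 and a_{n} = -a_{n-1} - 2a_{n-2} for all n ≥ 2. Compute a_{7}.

41

The ordinary generating function has denominator 1 + x + 2x^2.
Iterating the recurrence: a_0,…,a_{7} = 2, 3, -7, 1, 13, -15, -11, 41.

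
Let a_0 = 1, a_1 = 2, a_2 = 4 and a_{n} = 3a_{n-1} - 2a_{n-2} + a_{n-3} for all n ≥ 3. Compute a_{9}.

1432

The ordinary generating function has denominator 1 - 3z + 2z^2 - z^3.
Iterating the recurrence: a_0,…,a_{9} = 1, 2, 4, 9, 21, 49, 114, 265, 616, 1432.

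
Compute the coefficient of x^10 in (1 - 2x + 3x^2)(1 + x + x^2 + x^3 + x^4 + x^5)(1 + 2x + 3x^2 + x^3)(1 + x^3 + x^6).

27

(1 - 2x + 3x^2) has coefficients 1,-2,3 for degrees 0…2.
(1 + x + x^2 + x^3 + x^4 + x^5) has coefficients 1,1,1,1,1,1,0,0,0,0,0 for degrees 0…10.
Multiplying by (1 + 2x + 3x^2 + x^3) gives running coefficients 1,3,6,7,7,7,6,4,1,0,0 for degrees 0…10.
Finally multiplying by (1 + x^3 + x^6), the product of all factors after the first has coefficients 1,3,6,8,10,13,14,14,14,13,11 for degrees 0…10.
[x^10] = 1·11 − 2·13 + 3·14 = 27.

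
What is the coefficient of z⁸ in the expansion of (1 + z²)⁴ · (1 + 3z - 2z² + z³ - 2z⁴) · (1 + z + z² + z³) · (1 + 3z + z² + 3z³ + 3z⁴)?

(1 + z²)⁴ has coefficients 1,0,4,0,6,0,4,0,1 for degrees 0…8.
(1 + 3z - 2z² + z³ - 2z⁴) has coefficients 1,3,-2,1,-2,0,0,0,0 for degrees 0…8.
Multiplying by (1 + z + z² + z³) gives running coefficients 1,4,2,3,0,-3,-1,-2,0 for degrees 0…8.
Finally multiplying by (1 + 3z + z² + 3z³ + 3z⁴), the product of all factors after the first has coefficients 1,7,15,16,26,18,5,1,-16 for degrees 0…8.
[z⁸] = 1·(-16) + 4·5 + 6·26 + 4·15 + 1·1 = 221.

221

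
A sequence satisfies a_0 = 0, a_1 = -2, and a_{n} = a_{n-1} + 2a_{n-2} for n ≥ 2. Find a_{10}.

The ordinary generating function has denominator 1 - z - 2z^2.
Iterating the recurrence: a_0,…,a_{10} = 0, -2, -2, -6, -10, -22, -42, -86, -170, -342, -682.

-682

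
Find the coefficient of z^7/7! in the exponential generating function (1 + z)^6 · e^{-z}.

The EGF product rule gives c_7 = Σ_{k_1+k_2=7} C(7; k_1,k_2) · ∏ g_i(k_i), where (1+z)^6 gives the falling factorial (6)_k; e^{-z} gives (-1)^k.
g_1(k) for k = 0…7: 1, 6, 30, 120, 360, 720, 720, 0.
g_2(k) for k = 0…7: 1, -1, 1, -1, 1, -1, 1, -1.
c_7 = Σ_k C(7,k)·g_1(k)·g_2(7−k) = 1·1·(-1) + 7·6·1 + 21·30·(-1) + 35·120·1 + 35·360·(-1) + 21·720·1 + 7·720·(-1) = −1 + 42 − 630 + 4200 − 12600 + 15120 − 5040 = 1091.

1091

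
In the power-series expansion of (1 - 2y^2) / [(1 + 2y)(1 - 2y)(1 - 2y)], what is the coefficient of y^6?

The denominator gives the recurrence a_n = 2a_(n−1) + 4a_(n−2) − 8a_(n−3) for n ≥ 3; the numerator fixes a_0 = 1, a_1 = 2, a_2 = 6.
Iterating: 1, 2, 6, 12, 32, 64, 160, so a_6 = 160.

160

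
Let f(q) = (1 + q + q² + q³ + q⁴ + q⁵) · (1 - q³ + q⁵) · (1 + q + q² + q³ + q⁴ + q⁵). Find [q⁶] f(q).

(1 + q + q² + q³ + q⁴ + q⁵) has coefficients 1,1,1,1,1,1 for degrees 0…5.
(1 - q³ + q⁵) has coefficients 1,0,0,-1,0,1,0 for degrees 0…6.
Finally multiplying by (1 + q + q² + q³ + q⁴ + q⁵), the product of all factors after the first has coefficients 1,1,1,0,0,1,0 for degrees 0…6.
[q⁶] = 1·0 + 1·1 + 1·0 + 1·0 + 1·1 + 1·1 = 3.

3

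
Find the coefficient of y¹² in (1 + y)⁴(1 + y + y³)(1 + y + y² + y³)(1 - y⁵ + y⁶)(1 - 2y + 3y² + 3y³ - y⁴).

-15

(1 + y)⁴ has coefficients 1,4,6,4,1 for degrees 0…4.
(1 + y + y³) has coefficients 1,1,0,1,0,0,0,0,0,0,0,0,0 for degrees 0…12.
Multiplying by (1 + y + y² + y³) gives running coefficients 1,2,2,3,2,1,1,0,0,0,0,0,0 for degrees 0…12.
Multiplying by (1 - y⁵ + y⁶) gives running coefficients 1,2,2,3,2,0,0,0,-1,1,1,0,1 for degrees 0…12.
Finally multiplying by (1 - 2y + 3y² + 3y³ - y⁴), the product of all factors after the first has coefficients 1,0,1,8,7,9,13,3,-3,3,-4,-2,8 for degrees 0…12.
[y¹²] = 1·8 + 4·(-2) + 6·(-4) + 4·3 + 1·(-3) = -15.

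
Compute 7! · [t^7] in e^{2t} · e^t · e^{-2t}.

1

The EGF product rule gives c_7 = Σ_{k_1+k_2+k_3=7} C(7; k_1,k_2,k_3) · ∏ g_i(k_i), where e^{2t} gives (2)^k; e^t gives (1)^k; e^{-2t} gives (-2)^k.
g_1(k) for k = 0…7: 1, 2, 4, 8, 16, 32, 64, 128.
g_2(k) for k = 0…7: 1, 1, 1, 1, 1, 1, 1, 1.
g_3(k) for k = 0…7: 1, -2, 4, -8, 16, -32, 64, -128.
First combine the last two factors: h(k) = Σ_j C(k,j)·g_2(j)·g_3(k−j) for k = 0…7: 1, -1, 1, -1, 1, -1, 1, -1.
c_7 = Σ_k C(7,k)·g_1(k)·h(7−k) = 1·1·(-1) + 7·2·1 + 21·4·(-1) + 35·8·1 + 35·16·(-1) + 21·32·1 + 7·64·(-1) + 1·128·1 = −1 + 14 − 84 + 280 − 560 + 672 − 448 + 128 = 1.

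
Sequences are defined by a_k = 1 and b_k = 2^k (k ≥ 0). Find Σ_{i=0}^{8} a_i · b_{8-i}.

This is [x^8] in the product of the two ordinary generating functions.
Σ = 1·256 + 1·128 + 1·64 + 1·32 + 1·16 + 1·8 + 1·4 + 1·2 + 1·1 = 511.

511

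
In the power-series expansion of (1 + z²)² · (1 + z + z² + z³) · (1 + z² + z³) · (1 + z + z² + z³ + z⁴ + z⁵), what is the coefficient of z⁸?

(1 + z²)² has coefficients 1,0,2,0,1 for degrees 0…4.
(1 + z + z² + z³) has coefficients 1,1,1,1,0,0,0,0,0 for degrees 0…8.
Multiplying by (1 + z² + z³) gives running coefficients 1,1,2,3,2,2,1,0,0 for degrees 0…8.
Finally multiplying by (1 + z + z² + z³ + z⁴ + z⁵), the product of all factors after the first has coefficients 1,2,4,7,9,11,11,10,8 for degrees 0…8.
[z⁸] = 1·8 + 2·11 + 1·9 = 39.

39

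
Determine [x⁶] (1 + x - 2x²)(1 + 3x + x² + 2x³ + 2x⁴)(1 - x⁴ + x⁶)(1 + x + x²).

(1 + x - 2x²) has coefficients 1,1,-2 for degrees 0…2.
(1 + 3x + x² + 2x³ + 2x⁴) has coefficients 1,3,1,2,2,0,0 for degrees 0…6.
Multiplying by (1 - x⁴ + x⁶) gives running coefficients 1,3,1,2,1,-3,0 for degrees 0…6.
Finally multiplying by (1 + x + x²), the product of all factors after the first has coefficients 1,4,5,6,4,0,-2 for degrees 0…6.
[x⁶] = 1·(-2) + 1·0 − 2·4 = -10.

-10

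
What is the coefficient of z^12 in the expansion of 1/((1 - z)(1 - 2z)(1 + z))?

5461

The denominator gives the recurrence a_n = 2a_(n−1) + a_(n−2) − 2a_(n−3) for n ≥ 3; the numerator fixes a_0 = 1, a_1 = 2, a_2 = 5.
Iterating: 1, 2, 5, 10, 21, 42, 85, 170, 341, 682, 1365, 2730, 5461, so a_12 = 5461.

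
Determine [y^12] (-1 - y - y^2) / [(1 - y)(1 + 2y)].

-2049

The denominator gives the recurrence a_n = −a_(n−1) + 2a_(n−2) for n ≥ 3; the numerator fixes a_0 = -1, a_1 = 0, a_2 = -3.
Iterating: -1, 0, -3, 3, -9, 15, -33, 63, -129, 255, -513, 1023, -2049, so a_12 = -2049.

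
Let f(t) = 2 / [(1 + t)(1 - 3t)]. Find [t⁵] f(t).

Partial fractions give a closed form: a_n = (1/2)·(-1)^n + (3/2)·3^n.
At n = 5: a_5 = 364.

364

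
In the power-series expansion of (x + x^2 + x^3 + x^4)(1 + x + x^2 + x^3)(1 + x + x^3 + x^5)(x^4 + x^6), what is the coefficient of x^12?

(x + x^2 + x^3 + x^4) has coefficients 0,1,1,1,1 for degrees 0…4.
(1 + x + x^2 + x^3) has coefficients 1,1,1,1,0,0,0,0,0,0,0,0,0 for degrees 0…12.
Multiplying by (1 + x + x^3 + x^5) gives running coefficients 1,2,2,3,2,2,2,1,1,0,0,0,0 for degrees 0…12.
Finally multiplying by (x^4 + x^6), the product of all factors after the first has coefficients 0,0,0,0,1,2,3,5,4,5,4,3,3 for degrees 0…12.
[x^12] = 1·3 + 1·4 + 1·5 + 1·4 = 16.

16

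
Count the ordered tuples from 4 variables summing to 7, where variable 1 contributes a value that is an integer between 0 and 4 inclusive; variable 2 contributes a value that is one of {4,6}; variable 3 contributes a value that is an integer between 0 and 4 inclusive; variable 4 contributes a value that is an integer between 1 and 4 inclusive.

The generating function for the choices is (1 + q + q² + q³ + q⁴)·(q⁴ + q⁶)·(1 + q + q² + q³ + q⁴)·(q + q² + q³ + q⁴); the count is [q⁷].
(1 + q + q² + q³ + q⁴) has coefficients 1,1,1,1,1 for degrees 0…4.
(q⁴ + q⁶) has coefficients 0,0,0,0,1,0,1,0 for degrees 0…7.
Multiplying by (1 + q + q² + q³ + q⁴) gives running coefficients 0,0,0,0,1,1,2,2 for degrees 0…7.
Finally multiplying by (q + q² + q³ + q⁴), the product of all factors after the first has coefficients 0,0,0,0,0,1,2,4 for degrees 0…7.
[q⁷] = 1·4 + 1·2 + 1·1 + 1·0 + 1·0 = 7.

7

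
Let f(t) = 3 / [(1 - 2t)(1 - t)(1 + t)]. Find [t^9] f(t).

Partial fractions give a closed form: a_n = (4)·2^n + (-3/2)·1^n + (1/2)·(-1)^n.
At n = 9: a_9 = 2046.

2046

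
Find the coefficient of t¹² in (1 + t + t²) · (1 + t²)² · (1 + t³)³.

(1 + t + t²) has coefficients 1,1,1 for degrees 0…2.
(1 + t²)² has coefficients 1,0,2,0,1,0,0,0,0,0,0,0,0 for degrees 0…12.
Finally multiplying by (1 + t³)³, the product of all factors after the first has coefficients 1,0,2,3,1,6,3,3,6,1,3,2,0 for degrees 0…12.
[t¹²] = 1·0 + 1·2 + 1·3 = 5.

5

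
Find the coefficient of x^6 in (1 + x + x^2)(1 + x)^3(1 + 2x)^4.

440

(1 + x + x^2) has coefficients 1,1,1 for degrees 0…2.
(1 + x)^3 has coefficients 1,3,3,1,0,0,0 for degrees 0…6.
Finally multiplying by (1 + 2x)^4, the product of all factors after the first has coefficients 1,11,51,129,192,168,80 for degrees 0…6.
[x^6] = 1·80 + 1·168 + 1·192 = 440.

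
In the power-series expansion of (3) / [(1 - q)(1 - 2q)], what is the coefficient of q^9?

Partial fractions give a closed form: a_n = (-3)·1^n + (6)·2^n.
At n = 9: a_9 = 3069.

3069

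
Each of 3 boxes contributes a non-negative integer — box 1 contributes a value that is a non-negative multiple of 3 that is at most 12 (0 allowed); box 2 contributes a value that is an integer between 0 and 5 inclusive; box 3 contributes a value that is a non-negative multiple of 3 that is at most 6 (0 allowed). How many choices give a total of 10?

6

The generating function for the choices is (1 + y^3 + y^6 + y^9 + y^12)·(1 + y + y^2 + y^3 + y^4 + y^5)·(1 + y^3 + y^6); the count is [y^10].
(1 + y^3 + y^6 + y^9 + y^12) has coefficients 1,0,0,1,0,0,1,0,0,1,0 for degrees 0…10.
(1 + y + y^2 + y^3 + y^4 + y^5) has coefficients 1,1,1,1,1,1,0,0,0,0,0 for degrees 0…10.
Finally multiplying by (1 + y^3 + y^6), the product of all factors after the first has coefficients 1,1,1,2,2,2,2,2,2,1,1 for degrees 0…10.
[y^10] = 1·1 + 1·2 + 1·2 + 1·1 = 6.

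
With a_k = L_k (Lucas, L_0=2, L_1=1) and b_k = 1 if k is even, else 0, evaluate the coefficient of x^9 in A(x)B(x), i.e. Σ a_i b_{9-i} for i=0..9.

Write out a_i and b_{9-i} for i = 0,…,9 and sum the products.
Σ = 2·0 + 1·1 + 3·0 + 4·1 + 7·0 + 11·1 + 18·0 + 29·1 + 47·0 + 76·1 = 121.

121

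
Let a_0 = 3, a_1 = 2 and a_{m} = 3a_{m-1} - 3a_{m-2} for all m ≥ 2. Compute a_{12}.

The ordinary generating function has denominator 1 - 3x + 3x^2.
Iterating the recurrence: a_0,…,a_{12} = 3, 2, -3, -15, -36, -63, -81, -54, 81, 405, 972, 1701, 2187.

2187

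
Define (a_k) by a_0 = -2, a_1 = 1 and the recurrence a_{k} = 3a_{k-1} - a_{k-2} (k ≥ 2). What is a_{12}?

The ordinary generating function has denominator 1 - 3z + z^2.
Iterating the recurrence: a_0,…,a_{12} = -2, 1, 5, 14, 37, 97, 254, 665, 1741, 4558, 11933, 31241, 81790.

81790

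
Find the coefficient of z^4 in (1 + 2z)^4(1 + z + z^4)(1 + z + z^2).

137

(1 + 2z)^4 has coefficients 1,8,24,32,16 for degrees 0…4.
(1 + z + z^4) has coefficients 1,1,0,0,1 for degrees 0…4.
Finally multiplying by (1 + z + z^2), the product of all factors after the first has coefficients 1,2,2,1,1 for degrees 0…4.
[z^4] = 1·1 + 8·1 + 24·2 + 32·2 + 16·1 = 137.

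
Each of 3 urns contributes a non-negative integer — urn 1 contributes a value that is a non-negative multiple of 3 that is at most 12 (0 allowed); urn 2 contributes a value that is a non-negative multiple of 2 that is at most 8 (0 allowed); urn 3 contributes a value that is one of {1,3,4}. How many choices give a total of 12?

6

The generating function for the choices is (1 + q^3 + q^6 + q^9 + q^12)·(1 + q^2 + q^4 + q^6 + q^8)·(q + q^3 + q^4); the count is [q^12].
(1 + q^3 + q^6 + q^9 + q^12) has coefficients 1,0,0,1,0,0,1,0,0,1,0,0,1 for degrees 0…12.
(1 + q^2 + q^4 + q^6 + q^8) has coefficients 1,0,1,0,1,0,1,0,1,0,0,0,0 for degrees 0…12.
Finally multiplying by (q + q^3 + q^4), the product of all factors after the first has coefficients 0,1,0,2,1,2,1,2,1,2,1,1,1 for degrees 0…12.
[q^12] = 1·1 + 1·2 + 1·1 + 1·2 + 1·0 = 6.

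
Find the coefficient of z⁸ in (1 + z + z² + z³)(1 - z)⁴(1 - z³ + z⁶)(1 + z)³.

-6

(1 + z + z² + z³) has coefficients 1,1,1,1 for degrees 0…3.
(1 - z)⁴ has coefficients 1,-4,6,-4,1,0,0,0,0 for degrees 0…8.
Multiplying by (1 - z³ + z⁶) gives running coefficients 1,-4,6,-5,5,-6,5,-5,6 for degrees 0…8.
Finally multiplying by (1 + z)³, the product of all factors after the first has coefficients 1,-1,-3,2,4,0,-3,-3,0 for degrees 0…8.
[z⁸] = 1·0 + 1·(-3) + 1·(-3) + 1·0 = -6.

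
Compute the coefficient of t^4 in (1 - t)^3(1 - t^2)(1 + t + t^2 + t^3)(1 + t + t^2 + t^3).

(1 - t)^3 has coefficients 1,-3,3,-1 for degrees 0…3.
(1 - t^2) has coefficients 1,0,-1,0,0 for degrees 0…4.
Multiplying by (1 + t + t^2 + t^3) gives running coefficients 1,1,0,0,-1 for degrees 0…4.
Finally multiplying by (1 + t + t^2 + t^3), the product of all factors after the first has coefficients 1,2,2,2,0 for degrees 0…4.
[t^4] = 1·0 − 3·2 + 3·2 − 1·2 = -2.

-2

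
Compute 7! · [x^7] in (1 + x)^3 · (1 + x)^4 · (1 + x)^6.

8648640

The EGF product rule gives c_7 = Σ_{k_1+k_2+k_3=7} C(7; k_1,k_2,k_3) · ∏ g_i(k_i), where (1+x)^3 gives the falling factorial (3)_k; (1+x)^4 gives the falling factorial (4)_k; (1+x)^6 gives the falling factorial (6)_k.
g_1(k) for k = 0…7: 1, 3, 6, 6, 0, 0, 0, 0.
g_2(k) for k = 0…7: 1, 4, 12, 24, 24, 0, 0, 0.
g_3(k) for k = 0…7: 1, 6, 30, 120, 360, 720, 720, 0.
First combine the last two factors: h(k) = Σ_j C(k,j)·g_2(j)·g_3(k−j) for k = 0…7: 1, 10, 90, 720, 5040, 30240, 151200, 604800.
c_7 = Σ_k C(7,k)·g_1(k)·h(7−k) = 1·1·604800 + 7·3·151200 + 21·6·30240 + 35·6·5040 = 604800 + 3175200 + 3810240 + 1058400 = 8648640.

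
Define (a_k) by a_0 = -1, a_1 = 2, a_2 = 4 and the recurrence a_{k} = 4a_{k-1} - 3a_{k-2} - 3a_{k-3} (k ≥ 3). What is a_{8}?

The ordinary generating function has denominator 1 - 4y + 3y^2 + 3y^3.
Iterating the recurrence: a_0,…,a_{8} = -1, 2, 4, 13, 34, 85, 199, 439, 904.

904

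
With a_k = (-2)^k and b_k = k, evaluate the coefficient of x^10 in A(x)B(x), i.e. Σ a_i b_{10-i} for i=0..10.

This is [x^10] in the product of the two ordinary generating functions.
Σ = 1·10 − 2·9 + 4·8 − 8·7 + 16·6 − 32·5 + 64·4 − 128·3 + 256·2 − 512·1 + 1024·0 = -224.

-224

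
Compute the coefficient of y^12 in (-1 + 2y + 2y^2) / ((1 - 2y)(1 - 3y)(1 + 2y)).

-109565

Partial fractions give a closed form: a_n = (-1/2)·2^n + (-1/5)·3^n + (-3/10)·(-2)^n.
At n = 12: a_12 = -109565.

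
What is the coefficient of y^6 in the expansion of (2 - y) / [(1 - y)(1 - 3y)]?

1822

The denominator gives the recurrence a_n = 4a_(n−1) − 3a_(n−2) for n ≥ 3; the numerator fixes a_0 = 2, a_1 = 7, a_2 = 22.
Iterating: 2, 7, 22, 67, 202, 607, 1822, so a_6 = 1822.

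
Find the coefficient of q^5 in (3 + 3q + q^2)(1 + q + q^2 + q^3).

1

(3 + 3q + q^2) has coefficients 3,3,1 for degrees 0…2.
(1 + q + q^2 + q^3) has coefficients 1,1,1,1,0,0 for degrees 0…5.
[q^5] = 3·0 + 3·0 + 1·1 = 1.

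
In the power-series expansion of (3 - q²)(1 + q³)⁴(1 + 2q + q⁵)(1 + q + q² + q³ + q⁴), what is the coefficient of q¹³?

29

(3 - q²) has coefficients 3,0,-1 for degrees 0…2.
(1 + q³)⁴ has coefficients 1,0,0,4,0,0,6,0,0,4,0,0,1,0 for degrees 0…13.
Multiplying by (1 + 2q + q⁵) gives running coefficients 1,2,0,4,8,1,6,12,4,4,8,6,1,2 for degrees 0…13.
Finally multiplying by (1 + q + q² + q³ + q⁴), the product of all factors after the first has coefficients 1,3,3,7,15,15,19,31,31,27,34,34,23,21 for degrees 0…13.
[q¹³] = 3·21 − 1·34 = 29.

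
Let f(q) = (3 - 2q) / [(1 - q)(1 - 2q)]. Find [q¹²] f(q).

The denominator gives the recurrence a_n = 3a_(n−1) − 2a_(n−2) for n ≥ 3; the numerator fixes a_0 = 3, a_1 = 7, a_2 = 15.
Iterating: 3, 7, 15, 31, 63, 127, 255, 511, 1023, 2047, 4095, 8191, 16383, so a_12 = 16383.

16383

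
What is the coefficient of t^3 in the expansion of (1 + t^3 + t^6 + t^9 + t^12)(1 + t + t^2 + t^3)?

(1 + t^3 + t^6 + t^9 + t^12) has coefficients 1,0,0,1 for degrees 0…3.
(1 + t + t^2 + t^3) has coefficients 1,1,1,1 for degrees 0…3.
[t^3] = 1·1 + 1·1 = 2.

2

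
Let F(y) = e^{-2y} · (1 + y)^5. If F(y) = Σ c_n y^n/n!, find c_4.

-24

The EGF product rule gives c_4 = Σ_{k_1+k_2=4} C(4; k_1,k_2) · ∏ g_i(k_i), where e^{-2y} gives (-2)^k; (1+y)^5 gives the falling factorial (5)_k.
g_1(k) for k = 0…4: 1, -2, 4, -8, 16.
g_2(k) for k = 0…4: 1, 5, 20, 60, 120.
c_4 = Σ_k C(4,k)·g_1(k)·g_2(4−k) = 1·1·120 + 4·(-2)·60 + 6·4·20 + 4·(-8)·5 + 1·16·1 = 120 − 480 + 480 − 160 + 16 = -24.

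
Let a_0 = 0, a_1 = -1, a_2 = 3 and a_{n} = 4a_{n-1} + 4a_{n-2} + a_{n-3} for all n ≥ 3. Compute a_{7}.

4903

The ordinary generating function has denominator 1 - 4t - 4t^2 - t^3.
Iterating the recurrence: a_0,…,a_{7} = 0, -1, 3, 8, 43, 207, 1008, 4903.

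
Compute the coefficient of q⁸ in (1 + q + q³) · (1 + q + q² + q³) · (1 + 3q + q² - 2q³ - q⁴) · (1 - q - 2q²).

(1 + q + q³) has coefficients 1,1,0,1 for degrees 0…3.
(1 + q + q² + q³) has coefficients 1,1,1,1,0,0,0,0,0 for degrees 0…8.
Multiplying by (1 + 3q + q² - 2q³ - q⁴) gives running coefficients 1,4,5,3,1,-2,-3,-1,0 for degrees 0…8.
Finally multiplying by (1 - q - 2q²), the product of all factors after the first has coefficients 1,3,-1,-10,-12,-9,-3,6,7 for degrees 0…8.
[q⁸] = 1·7 + 1·6 + 1·(-9) = 4.

4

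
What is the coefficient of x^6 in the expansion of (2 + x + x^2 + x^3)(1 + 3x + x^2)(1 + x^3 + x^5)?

(2 + x + x^2 + x^3) has coefficients 2,1,1,1 for degrees 0…3.
(1 + 3x + x^2) has coefficients 1,3,1,0,0,0,0 for degrees 0…6.
Finally multiplying by (1 + x^3 + x^5), the product of all factors after the first has coefficients 1,3,1,1,3,2,3 for degrees 0…6.
[x^6] = 2·3 + 1·2 + 1·3 + 1·1 = 12.

12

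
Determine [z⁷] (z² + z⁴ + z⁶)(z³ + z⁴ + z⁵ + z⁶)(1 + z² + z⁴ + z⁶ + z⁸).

(z² + z⁴ + z⁶) has coefficients 0,0,1,0,1,0,1 for degrees 0…6.
(z³ + z⁴ + z⁵ + z⁶) has coefficients 0,0,0,1,1,1,1,0 for degrees 0…7.
Finally multiplying by (1 + z² + z⁴ + z⁶ + z⁸), the product of all factors after the first has coefficients 0,0,0,1,1,2,2,2 for degrees 0…7.
[z⁷] = 1·2 + 1·1 + 1·0 = 3.

3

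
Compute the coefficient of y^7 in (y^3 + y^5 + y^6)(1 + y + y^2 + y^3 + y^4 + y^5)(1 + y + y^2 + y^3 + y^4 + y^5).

(y^3 + y^5 + y^6) has coefficients 0,0,0,1,0,1,1 for degrees 0…6.
(1 + y + y^2 + y^3 + y^4 + y^5) has coefficients 1,1,1,1,1,1,0,0 for degrees 0…7.
Finally multiplying by (1 + y + y^2 + y^3 + y^4 + y^5), the product of all factors after the first has coefficients 1,2,3,4,5,6,5,4 for degrees 0…7.
[y^7] = 1·5 + 1·3 + 1·2 = 10.

10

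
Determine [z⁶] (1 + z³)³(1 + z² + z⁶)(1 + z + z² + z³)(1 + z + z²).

21

(1 + z³)³ has coefficients 1,0,0,3,0,0,3 for degrees 0…6.
(1 + z² + z⁶) has coefficients 1,0,1,0,0,0,1 for degrees 0…6.
Multiplying by (1 + z + z² + z³) gives running coefficients 1,1,2,2,1,1,1 for degrees 0…6.
Finally multiplying by (1 + z + z²), the product of all factors after the first has coefficients 1,2,4,5,5,4,3 for degrees 0…6.
[z⁶] = 1·3 + 3·5 + 3·1 = 21.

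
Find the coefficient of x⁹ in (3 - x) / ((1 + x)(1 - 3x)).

39365

Partial fractions give a closed form: a_n = (1)·(-1)^n + (2)·3^n.
At n = 9: a_9 = 39365.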